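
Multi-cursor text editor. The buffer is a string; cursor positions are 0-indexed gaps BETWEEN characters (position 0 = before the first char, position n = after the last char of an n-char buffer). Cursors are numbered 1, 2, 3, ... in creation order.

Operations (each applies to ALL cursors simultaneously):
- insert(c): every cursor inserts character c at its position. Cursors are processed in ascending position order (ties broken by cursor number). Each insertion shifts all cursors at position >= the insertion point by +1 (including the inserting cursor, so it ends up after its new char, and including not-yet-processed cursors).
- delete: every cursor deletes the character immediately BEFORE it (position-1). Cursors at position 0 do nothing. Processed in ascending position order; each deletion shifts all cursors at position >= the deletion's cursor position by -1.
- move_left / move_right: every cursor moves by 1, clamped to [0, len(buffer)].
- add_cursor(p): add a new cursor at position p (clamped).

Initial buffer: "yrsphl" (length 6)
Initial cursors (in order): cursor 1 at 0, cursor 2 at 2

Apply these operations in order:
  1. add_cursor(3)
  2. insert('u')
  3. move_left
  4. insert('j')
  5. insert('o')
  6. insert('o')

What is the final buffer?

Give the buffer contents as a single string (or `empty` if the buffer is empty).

Answer: joouyrjoousjoouphl

Derivation:
After op 1 (add_cursor(3)): buffer="yrsphl" (len 6), cursors c1@0 c2@2 c3@3, authorship ......
After op 2 (insert('u')): buffer="uyrusuphl" (len 9), cursors c1@1 c2@4 c3@6, authorship 1..2.3...
After op 3 (move_left): buffer="uyrusuphl" (len 9), cursors c1@0 c2@3 c3@5, authorship 1..2.3...
After op 4 (insert('j')): buffer="juyrjusjuphl" (len 12), cursors c1@1 c2@5 c3@8, authorship 11..22.33...
After op 5 (insert('o')): buffer="jouyrjousjouphl" (len 15), cursors c1@2 c2@7 c3@11, authorship 111..222.333...
After op 6 (insert('o')): buffer="joouyrjoousjoouphl" (len 18), cursors c1@3 c2@9 c3@14, authorship 1111..2222.3333...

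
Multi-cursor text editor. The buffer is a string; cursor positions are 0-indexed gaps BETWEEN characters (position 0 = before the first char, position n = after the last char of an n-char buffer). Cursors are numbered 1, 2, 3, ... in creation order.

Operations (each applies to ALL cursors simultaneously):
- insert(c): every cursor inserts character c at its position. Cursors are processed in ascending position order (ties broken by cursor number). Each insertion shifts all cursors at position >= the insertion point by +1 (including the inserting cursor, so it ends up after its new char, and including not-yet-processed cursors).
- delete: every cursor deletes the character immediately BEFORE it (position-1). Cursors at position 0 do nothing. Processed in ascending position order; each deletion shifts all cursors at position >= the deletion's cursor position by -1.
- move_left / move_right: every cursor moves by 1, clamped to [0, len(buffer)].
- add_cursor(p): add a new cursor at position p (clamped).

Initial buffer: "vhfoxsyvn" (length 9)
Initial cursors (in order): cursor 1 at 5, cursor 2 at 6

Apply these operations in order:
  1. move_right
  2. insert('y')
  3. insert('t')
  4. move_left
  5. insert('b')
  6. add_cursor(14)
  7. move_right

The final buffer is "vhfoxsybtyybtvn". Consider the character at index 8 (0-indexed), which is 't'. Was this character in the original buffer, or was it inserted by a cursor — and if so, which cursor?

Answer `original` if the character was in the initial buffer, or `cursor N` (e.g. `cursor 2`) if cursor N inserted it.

Answer: cursor 1

Derivation:
After op 1 (move_right): buffer="vhfoxsyvn" (len 9), cursors c1@6 c2@7, authorship .........
After op 2 (insert('y')): buffer="vhfoxsyyyvn" (len 11), cursors c1@7 c2@9, authorship ......1.2..
After op 3 (insert('t')): buffer="vhfoxsytyytvn" (len 13), cursors c1@8 c2@11, authorship ......11.22..
After op 4 (move_left): buffer="vhfoxsytyytvn" (len 13), cursors c1@7 c2@10, authorship ......11.22..
After op 5 (insert('b')): buffer="vhfoxsybtyybtvn" (len 15), cursors c1@8 c2@12, authorship ......111.222..
After op 6 (add_cursor(14)): buffer="vhfoxsybtyybtvn" (len 15), cursors c1@8 c2@12 c3@14, authorship ......111.222..
After op 7 (move_right): buffer="vhfoxsybtyybtvn" (len 15), cursors c1@9 c2@13 c3@15, authorship ......111.222..
Authorship (.=original, N=cursor N): . . . . . . 1 1 1 . 2 2 2 . .
Index 8: author = 1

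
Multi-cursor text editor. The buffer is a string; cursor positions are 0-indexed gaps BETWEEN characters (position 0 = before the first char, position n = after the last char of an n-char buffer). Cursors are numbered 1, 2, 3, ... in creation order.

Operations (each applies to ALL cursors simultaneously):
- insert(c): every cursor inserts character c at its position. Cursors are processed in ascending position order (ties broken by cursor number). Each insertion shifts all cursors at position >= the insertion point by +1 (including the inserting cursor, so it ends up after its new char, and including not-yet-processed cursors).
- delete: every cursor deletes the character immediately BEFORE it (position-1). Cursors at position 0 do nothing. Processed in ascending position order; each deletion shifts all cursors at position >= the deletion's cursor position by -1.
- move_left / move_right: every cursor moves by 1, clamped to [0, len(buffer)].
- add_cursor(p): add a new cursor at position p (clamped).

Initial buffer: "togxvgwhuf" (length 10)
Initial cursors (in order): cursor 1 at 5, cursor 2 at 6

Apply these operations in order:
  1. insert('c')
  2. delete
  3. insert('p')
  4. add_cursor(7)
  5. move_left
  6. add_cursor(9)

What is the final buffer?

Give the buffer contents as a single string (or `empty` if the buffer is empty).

After op 1 (insert('c')): buffer="togxvcgcwhuf" (len 12), cursors c1@6 c2@8, authorship .....1.2....
After op 2 (delete): buffer="togxvgwhuf" (len 10), cursors c1@5 c2@6, authorship ..........
After op 3 (insert('p')): buffer="togxvpgpwhuf" (len 12), cursors c1@6 c2@8, authorship .....1.2....
After op 4 (add_cursor(7)): buffer="togxvpgpwhuf" (len 12), cursors c1@6 c3@7 c2@8, authorship .....1.2....
After op 5 (move_left): buffer="togxvpgpwhuf" (len 12), cursors c1@5 c3@6 c2@7, authorship .....1.2....
After op 6 (add_cursor(9)): buffer="togxvpgpwhuf" (len 12), cursors c1@5 c3@6 c2@7 c4@9, authorship .....1.2....

Answer: togxvpgpwhuf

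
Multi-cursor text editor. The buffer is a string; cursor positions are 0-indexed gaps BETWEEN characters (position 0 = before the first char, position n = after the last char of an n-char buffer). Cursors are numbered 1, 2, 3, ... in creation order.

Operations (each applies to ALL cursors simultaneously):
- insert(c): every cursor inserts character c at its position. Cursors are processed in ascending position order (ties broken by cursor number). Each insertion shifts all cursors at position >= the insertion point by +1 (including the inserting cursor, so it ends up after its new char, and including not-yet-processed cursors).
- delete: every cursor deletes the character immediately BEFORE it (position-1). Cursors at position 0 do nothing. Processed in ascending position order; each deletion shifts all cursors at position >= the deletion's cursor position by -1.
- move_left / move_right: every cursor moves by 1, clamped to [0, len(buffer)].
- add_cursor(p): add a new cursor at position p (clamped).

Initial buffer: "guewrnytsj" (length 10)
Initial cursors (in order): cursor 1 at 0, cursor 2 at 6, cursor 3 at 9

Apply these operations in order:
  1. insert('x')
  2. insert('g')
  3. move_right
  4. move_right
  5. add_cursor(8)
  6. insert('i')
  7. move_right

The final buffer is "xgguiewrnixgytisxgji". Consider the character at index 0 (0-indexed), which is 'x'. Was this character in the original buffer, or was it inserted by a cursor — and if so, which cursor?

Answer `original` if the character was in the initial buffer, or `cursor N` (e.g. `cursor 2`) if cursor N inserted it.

After op 1 (insert('x')): buffer="xguewrnxytsxj" (len 13), cursors c1@1 c2@8 c3@12, authorship 1......2...3.
After op 2 (insert('g')): buffer="xgguewrnxgytsxgj" (len 16), cursors c1@2 c2@10 c3@15, authorship 11......22...33.
After op 3 (move_right): buffer="xgguewrnxgytsxgj" (len 16), cursors c1@3 c2@11 c3@16, authorship 11......22...33.
After op 4 (move_right): buffer="xgguewrnxgytsxgj" (len 16), cursors c1@4 c2@12 c3@16, authorship 11......22...33.
After op 5 (add_cursor(8)): buffer="xgguewrnxgytsxgj" (len 16), cursors c1@4 c4@8 c2@12 c3@16, authorship 11......22...33.
After op 6 (insert('i')): buffer="xgguiewrnixgytisxgji" (len 20), cursors c1@5 c4@10 c2@15 c3@20, authorship 11..1....422..2.33.3
After op 7 (move_right): buffer="xgguiewrnixgytisxgji" (len 20), cursors c1@6 c4@11 c2@16 c3@20, authorship 11..1....422..2.33.3
Authorship (.=original, N=cursor N): 1 1 . . 1 . . . . 4 2 2 . . 2 . 3 3 . 3
Index 0: author = 1

Answer: cursor 1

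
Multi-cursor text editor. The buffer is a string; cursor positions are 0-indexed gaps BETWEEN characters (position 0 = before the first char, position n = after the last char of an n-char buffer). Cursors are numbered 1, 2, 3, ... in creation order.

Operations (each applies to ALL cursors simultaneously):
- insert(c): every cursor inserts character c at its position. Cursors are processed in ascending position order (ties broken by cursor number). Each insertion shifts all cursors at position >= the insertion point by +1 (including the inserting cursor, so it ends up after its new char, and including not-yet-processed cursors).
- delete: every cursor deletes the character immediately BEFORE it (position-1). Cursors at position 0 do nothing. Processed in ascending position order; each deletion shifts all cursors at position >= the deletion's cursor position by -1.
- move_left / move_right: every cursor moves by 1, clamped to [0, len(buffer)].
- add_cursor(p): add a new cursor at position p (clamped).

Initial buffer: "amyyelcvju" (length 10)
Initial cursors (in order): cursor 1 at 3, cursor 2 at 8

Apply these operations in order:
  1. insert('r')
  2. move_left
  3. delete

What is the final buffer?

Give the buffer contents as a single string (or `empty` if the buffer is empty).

After op 1 (insert('r')): buffer="amyryelcvrju" (len 12), cursors c1@4 c2@10, authorship ...1.....2..
After op 2 (move_left): buffer="amyryelcvrju" (len 12), cursors c1@3 c2@9, authorship ...1.....2..
After op 3 (delete): buffer="amryelcrju" (len 10), cursors c1@2 c2@7, authorship ..1....2..

Answer: amryelcrju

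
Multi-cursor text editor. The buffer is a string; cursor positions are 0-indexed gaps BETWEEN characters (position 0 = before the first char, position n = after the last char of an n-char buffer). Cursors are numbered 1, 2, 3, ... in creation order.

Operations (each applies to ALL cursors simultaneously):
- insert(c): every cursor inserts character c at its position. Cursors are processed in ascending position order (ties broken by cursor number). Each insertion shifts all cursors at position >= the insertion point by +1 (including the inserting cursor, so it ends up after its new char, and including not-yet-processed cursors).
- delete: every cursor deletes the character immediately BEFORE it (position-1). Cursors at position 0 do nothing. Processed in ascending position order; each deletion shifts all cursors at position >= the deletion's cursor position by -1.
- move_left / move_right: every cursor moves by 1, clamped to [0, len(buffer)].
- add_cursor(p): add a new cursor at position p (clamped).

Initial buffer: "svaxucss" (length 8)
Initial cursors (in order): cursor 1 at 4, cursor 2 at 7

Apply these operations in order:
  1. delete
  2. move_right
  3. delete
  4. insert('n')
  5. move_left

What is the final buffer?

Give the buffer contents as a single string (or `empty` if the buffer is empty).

After op 1 (delete): buffer="svaucs" (len 6), cursors c1@3 c2@5, authorship ......
After op 2 (move_right): buffer="svaucs" (len 6), cursors c1@4 c2@6, authorship ......
After op 3 (delete): buffer="svac" (len 4), cursors c1@3 c2@4, authorship ....
After op 4 (insert('n')): buffer="svancn" (len 6), cursors c1@4 c2@6, authorship ...1.2
After op 5 (move_left): buffer="svancn" (len 6), cursors c1@3 c2@5, authorship ...1.2

Answer: svancn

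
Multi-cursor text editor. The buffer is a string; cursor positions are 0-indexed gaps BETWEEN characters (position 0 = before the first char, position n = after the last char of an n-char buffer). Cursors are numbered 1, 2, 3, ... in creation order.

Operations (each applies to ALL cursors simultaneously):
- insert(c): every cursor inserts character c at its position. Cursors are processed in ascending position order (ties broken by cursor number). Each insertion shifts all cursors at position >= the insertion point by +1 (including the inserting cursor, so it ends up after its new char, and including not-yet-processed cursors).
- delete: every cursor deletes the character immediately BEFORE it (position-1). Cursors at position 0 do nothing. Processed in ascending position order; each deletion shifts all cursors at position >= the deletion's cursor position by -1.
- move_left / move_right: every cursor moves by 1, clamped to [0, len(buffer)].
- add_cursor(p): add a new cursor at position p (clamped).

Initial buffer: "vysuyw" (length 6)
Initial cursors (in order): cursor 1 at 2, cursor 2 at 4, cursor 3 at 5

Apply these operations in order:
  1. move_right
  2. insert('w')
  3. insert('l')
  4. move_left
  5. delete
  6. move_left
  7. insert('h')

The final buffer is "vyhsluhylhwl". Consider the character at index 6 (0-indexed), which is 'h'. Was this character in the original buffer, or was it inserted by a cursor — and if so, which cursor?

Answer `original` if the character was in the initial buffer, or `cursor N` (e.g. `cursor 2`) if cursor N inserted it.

Answer: cursor 2

Derivation:
After op 1 (move_right): buffer="vysuyw" (len 6), cursors c1@3 c2@5 c3@6, authorship ......
After op 2 (insert('w')): buffer="vyswuywww" (len 9), cursors c1@4 c2@7 c3@9, authorship ...1..2.3
After op 3 (insert('l')): buffer="vyswluywlwwl" (len 12), cursors c1@5 c2@9 c3@12, authorship ...11..22.33
After op 4 (move_left): buffer="vyswluywlwwl" (len 12), cursors c1@4 c2@8 c3@11, authorship ...11..22.33
After op 5 (delete): buffer="vysluylwl" (len 9), cursors c1@3 c2@6 c3@8, authorship ...1..2.3
After op 6 (move_left): buffer="vysluylwl" (len 9), cursors c1@2 c2@5 c3@7, authorship ...1..2.3
After op 7 (insert('h')): buffer="vyhsluhylhwl" (len 12), cursors c1@3 c2@7 c3@10, authorship ..1.1.2.23.3
Authorship (.=original, N=cursor N): . . 1 . 1 . 2 . 2 3 . 3
Index 6: author = 2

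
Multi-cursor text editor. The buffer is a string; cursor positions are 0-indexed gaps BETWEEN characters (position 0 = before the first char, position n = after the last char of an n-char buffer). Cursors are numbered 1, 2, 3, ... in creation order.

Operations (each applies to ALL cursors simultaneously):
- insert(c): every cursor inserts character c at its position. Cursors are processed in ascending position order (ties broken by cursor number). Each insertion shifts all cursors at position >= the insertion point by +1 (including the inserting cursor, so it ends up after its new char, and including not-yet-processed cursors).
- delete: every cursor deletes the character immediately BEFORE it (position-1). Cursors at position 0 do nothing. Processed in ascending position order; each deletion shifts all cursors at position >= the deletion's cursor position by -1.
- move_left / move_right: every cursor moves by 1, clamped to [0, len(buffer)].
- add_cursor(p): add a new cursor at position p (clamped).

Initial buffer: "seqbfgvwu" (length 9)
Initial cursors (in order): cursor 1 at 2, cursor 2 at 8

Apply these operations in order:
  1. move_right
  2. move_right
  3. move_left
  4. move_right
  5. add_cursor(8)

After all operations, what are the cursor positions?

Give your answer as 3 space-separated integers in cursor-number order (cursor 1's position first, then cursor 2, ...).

After op 1 (move_right): buffer="seqbfgvwu" (len 9), cursors c1@3 c2@9, authorship .........
After op 2 (move_right): buffer="seqbfgvwu" (len 9), cursors c1@4 c2@9, authorship .........
After op 3 (move_left): buffer="seqbfgvwu" (len 9), cursors c1@3 c2@8, authorship .........
After op 4 (move_right): buffer="seqbfgvwu" (len 9), cursors c1@4 c2@9, authorship .........
After op 5 (add_cursor(8)): buffer="seqbfgvwu" (len 9), cursors c1@4 c3@8 c2@9, authorship .........

Answer: 4 9 8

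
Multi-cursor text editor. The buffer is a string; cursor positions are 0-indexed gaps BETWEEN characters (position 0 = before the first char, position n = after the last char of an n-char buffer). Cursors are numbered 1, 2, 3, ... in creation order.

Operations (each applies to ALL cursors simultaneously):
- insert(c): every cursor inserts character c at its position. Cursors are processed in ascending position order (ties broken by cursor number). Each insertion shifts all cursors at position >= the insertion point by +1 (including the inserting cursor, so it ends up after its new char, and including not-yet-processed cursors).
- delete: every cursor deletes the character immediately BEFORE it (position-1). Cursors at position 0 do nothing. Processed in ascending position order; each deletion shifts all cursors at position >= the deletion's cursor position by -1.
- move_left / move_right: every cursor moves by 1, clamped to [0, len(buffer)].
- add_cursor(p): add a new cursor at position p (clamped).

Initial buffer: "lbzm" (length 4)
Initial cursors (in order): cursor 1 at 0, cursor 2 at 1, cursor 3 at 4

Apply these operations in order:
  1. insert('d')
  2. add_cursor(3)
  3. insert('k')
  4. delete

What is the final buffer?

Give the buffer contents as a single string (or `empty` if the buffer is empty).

Answer: dldbzmd

Derivation:
After op 1 (insert('d')): buffer="dldbzmd" (len 7), cursors c1@1 c2@3 c3@7, authorship 1.2...3
After op 2 (add_cursor(3)): buffer="dldbzmd" (len 7), cursors c1@1 c2@3 c4@3 c3@7, authorship 1.2...3
After op 3 (insert('k')): buffer="dkldkkbzmdk" (len 11), cursors c1@2 c2@6 c4@6 c3@11, authorship 11.224...33
After op 4 (delete): buffer="dldbzmd" (len 7), cursors c1@1 c2@3 c4@3 c3@7, authorship 1.2...3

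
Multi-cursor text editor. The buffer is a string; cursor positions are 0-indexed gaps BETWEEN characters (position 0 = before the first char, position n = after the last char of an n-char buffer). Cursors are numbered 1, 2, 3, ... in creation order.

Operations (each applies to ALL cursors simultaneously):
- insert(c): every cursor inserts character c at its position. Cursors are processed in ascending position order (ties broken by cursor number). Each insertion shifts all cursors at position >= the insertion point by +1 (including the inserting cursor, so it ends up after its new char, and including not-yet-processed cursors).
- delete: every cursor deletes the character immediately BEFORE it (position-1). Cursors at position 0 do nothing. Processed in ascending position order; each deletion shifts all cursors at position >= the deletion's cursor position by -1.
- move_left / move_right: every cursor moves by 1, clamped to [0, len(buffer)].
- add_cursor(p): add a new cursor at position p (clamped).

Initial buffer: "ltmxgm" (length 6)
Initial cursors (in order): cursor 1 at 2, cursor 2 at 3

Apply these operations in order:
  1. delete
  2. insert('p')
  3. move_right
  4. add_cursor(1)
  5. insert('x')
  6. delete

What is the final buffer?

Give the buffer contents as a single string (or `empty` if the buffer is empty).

Answer: lppxgm

Derivation:
After op 1 (delete): buffer="lxgm" (len 4), cursors c1@1 c2@1, authorship ....
After op 2 (insert('p')): buffer="lppxgm" (len 6), cursors c1@3 c2@3, authorship .12...
After op 3 (move_right): buffer="lppxgm" (len 6), cursors c1@4 c2@4, authorship .12...
After op 4 (add_cursor(1)): buffer="lppxgm" (len 6), cursors c3@1 c1@4 c2@4, authorship .12...
After op 5 (insert('x')): buffer="lxppxxxgm" (len 9), cursors c3@2 c1@7 c2@7, authorship .312.12..
After op 6 (delete): buffer="lppxgm" (len 6), cursors c3@1 c1@4 c2@4, authorship .12...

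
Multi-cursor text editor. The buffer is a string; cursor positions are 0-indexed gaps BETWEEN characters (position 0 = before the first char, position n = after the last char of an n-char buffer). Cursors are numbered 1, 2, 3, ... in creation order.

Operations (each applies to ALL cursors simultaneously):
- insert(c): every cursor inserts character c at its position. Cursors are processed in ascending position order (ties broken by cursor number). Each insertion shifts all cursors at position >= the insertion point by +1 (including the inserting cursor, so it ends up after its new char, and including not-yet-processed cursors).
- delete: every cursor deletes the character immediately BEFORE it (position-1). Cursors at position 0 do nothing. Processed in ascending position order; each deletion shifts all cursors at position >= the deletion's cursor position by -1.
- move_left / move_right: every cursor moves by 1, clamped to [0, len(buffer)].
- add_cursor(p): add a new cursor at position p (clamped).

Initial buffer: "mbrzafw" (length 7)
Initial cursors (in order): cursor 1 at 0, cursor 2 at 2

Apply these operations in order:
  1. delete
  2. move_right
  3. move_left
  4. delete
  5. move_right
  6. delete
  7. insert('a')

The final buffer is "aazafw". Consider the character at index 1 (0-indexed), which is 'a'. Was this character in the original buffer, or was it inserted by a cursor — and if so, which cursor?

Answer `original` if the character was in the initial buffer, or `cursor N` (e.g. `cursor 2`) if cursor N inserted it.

After op 1 (delete): buffer="mrzafw" (len 6), cursors c1@0 c2@1, authorship ......
After op 2 (move_right): buffer="mrzafw" (len 6), cursors c1@1 c2@2, authorship ......
After op 3 (move_left): buffer="mrzafw" (len 6), cursors c1@0 c2@1, authorship ......
After op 4 (delete): buffer="rzafw" (len 5), cursors c1@0 c2@0, authorship .....
After op 5 (move_right): buffer="rzafw" (len 5), cursors c1@1 c2@1, authorship .....
After op 6 (delete): buffer="zafw" (len 4), cursors c1@0 c2@0, authorship ....
After op 7 (insert('a')): buffer="aazafw" (len 6), cursors c1@2 c2@2, authorship 12....
Authorship (.=original, N=cursor N): 1 2 . . . .
Index 1: author = 2

Answer: cursor 2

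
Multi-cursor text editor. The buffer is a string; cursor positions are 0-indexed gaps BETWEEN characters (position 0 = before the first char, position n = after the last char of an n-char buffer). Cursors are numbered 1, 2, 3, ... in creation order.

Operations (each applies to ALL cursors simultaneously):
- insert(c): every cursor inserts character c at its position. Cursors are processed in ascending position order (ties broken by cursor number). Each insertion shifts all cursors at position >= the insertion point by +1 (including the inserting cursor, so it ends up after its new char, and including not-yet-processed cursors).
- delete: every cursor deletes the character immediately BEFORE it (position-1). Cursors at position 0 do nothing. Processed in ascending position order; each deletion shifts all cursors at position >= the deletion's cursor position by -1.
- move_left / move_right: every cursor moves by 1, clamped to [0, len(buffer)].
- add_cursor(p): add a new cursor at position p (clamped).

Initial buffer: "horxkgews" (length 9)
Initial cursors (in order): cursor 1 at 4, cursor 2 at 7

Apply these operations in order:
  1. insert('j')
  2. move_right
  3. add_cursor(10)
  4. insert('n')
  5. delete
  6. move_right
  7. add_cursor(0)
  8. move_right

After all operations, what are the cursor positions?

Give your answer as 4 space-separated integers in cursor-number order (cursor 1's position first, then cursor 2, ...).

Answer: 8 11 11 1

Derivation:
After op 1 (insert('j')): buffer="horxjkgejws" (len 11), cursors c1@5 c2@9, authorship ....1...2..
After op 2 (move_right): buffer="horxjkgejws" (len 11), cursors c1@6 c2@10, authorship ....1...2..
After op 3 (add_cursor(10)): buffer="horxjkgejws" (len 11), cursors c1@6 c2@10 c3@10, authorship ....1...2..
After op 4 (insert('n')): buffer="horxjkngejwnns" (len 14), cursors c1@7 c2@13 c3@13, authorship ....1.1..2.23.
After op 5 (delete): buffer="horxjkgejws" (len 11), cursors c1@6 c2@10 c3@10, authorship ....1...2..
After op 6 (move_right): buffer="horxjkgejws" (len 11), cursors c1@7 c2@11 c3@11, authorship ....1...2..
After op 7 (add_cursor(0)): buffer="horxjkgejws" (len 11), cursors c4@0 c1@7 c2@11 c3@11, authorship ....1...2..
After op 8 (move_right): buffer="horxjkgejws" (len 11), cursors c4@1 c1@8 c2@11 c3@11, authorship ....1...2..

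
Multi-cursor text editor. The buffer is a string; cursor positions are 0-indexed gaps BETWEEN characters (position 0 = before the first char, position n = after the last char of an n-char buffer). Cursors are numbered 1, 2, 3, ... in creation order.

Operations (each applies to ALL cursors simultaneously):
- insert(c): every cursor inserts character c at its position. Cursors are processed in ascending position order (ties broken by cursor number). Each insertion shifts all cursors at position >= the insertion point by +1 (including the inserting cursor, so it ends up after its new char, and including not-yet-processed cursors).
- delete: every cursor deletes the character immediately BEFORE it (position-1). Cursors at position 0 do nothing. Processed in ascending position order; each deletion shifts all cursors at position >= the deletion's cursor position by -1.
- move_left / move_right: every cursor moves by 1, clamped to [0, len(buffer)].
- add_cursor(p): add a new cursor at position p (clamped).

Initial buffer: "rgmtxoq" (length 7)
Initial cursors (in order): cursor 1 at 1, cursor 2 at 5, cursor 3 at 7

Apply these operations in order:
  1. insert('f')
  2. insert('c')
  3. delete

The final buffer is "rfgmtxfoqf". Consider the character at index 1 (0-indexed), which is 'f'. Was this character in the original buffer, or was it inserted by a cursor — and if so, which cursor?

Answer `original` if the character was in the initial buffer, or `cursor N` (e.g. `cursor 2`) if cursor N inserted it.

After op 1 (insert('f')): buffer="rfgmtxfoqf" (len 10), cursors c1@2 c2@7 c3@10, authorship .1....2..3
After op 2 (insert('c')): buffer="rfcgmtxfcoqfc" (len 13), cursors c1@3 c2@9 c3@13, authorship .11....22..33
After op 3 (delete): buffer="rfgmtxfoqf" (len 10), cursors c1@2 c2@7 c3@10, authorship .1....2..3
Authorship (.=original, N=cursor N): . 1 . . . . 2 . . 3
Index 1: author = 1

Answer: cursor 1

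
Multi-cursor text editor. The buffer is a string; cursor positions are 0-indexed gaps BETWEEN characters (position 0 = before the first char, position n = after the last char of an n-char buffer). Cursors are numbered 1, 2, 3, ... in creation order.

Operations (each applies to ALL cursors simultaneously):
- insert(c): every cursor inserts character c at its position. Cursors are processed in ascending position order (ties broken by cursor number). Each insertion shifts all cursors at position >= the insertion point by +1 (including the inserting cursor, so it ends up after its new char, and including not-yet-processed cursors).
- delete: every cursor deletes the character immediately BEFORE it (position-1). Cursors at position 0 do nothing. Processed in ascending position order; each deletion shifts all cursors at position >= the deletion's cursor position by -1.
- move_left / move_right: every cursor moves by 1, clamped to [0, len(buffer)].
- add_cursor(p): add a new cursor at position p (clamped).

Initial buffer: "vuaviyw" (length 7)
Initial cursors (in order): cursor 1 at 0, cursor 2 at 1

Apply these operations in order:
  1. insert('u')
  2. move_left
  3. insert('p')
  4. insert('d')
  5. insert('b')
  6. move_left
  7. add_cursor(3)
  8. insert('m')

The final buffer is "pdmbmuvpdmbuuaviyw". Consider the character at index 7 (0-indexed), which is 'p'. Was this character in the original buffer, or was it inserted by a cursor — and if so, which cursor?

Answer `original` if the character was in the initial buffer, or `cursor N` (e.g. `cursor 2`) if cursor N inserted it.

Answer: cursor 2

Derivation:
After op 1 (insert('u')): buffer="uvuuaviyw" (len 9), cursors c1@1 c2@3, authorship 1.2......
After op 2 (move_left): buffer="uvuuaviyw" (len 9), cursors c1@0 c2@2, authorship 1.2......
After op 3 (insert('p')): buffer="puvpuuaviyw" (len 11), cursors c1@1 c2@4, authorship 11.22......
After op 4 (insert('d')): buffer="pduvpduuaviyw" (len 13), cursors c1@2 c2@6, authorship 111.222......
After op 5 (insert('b')): buffer="pdbuvpdbuuaviyw" (len 15), cursors c1@3 c2@8, authorship 1111.2222......
After op 6 (move_left): buffer="pdbuvpdbuuaviyw" (len 15), cursors c1@2 c2@7, authorship 1111.2222......
After op 7 (add_cursor(3)): buffer="pdbuvpdbuuaviyw" (len 15), cursors c1@2 c3@3 c2@7, authorship 1111.2222......
After op 8 (insert('m')): buffer="pdmbmuvpdmbuuaviyw" (len 18), cursors c1@3 c3@5 c2@10, authorship 111131.22222......
Authorship (.=original, N=cursor N): 1 1 1 1 3 1 . 2 2 2 2 2 . . . . . .
Index 7: author = 2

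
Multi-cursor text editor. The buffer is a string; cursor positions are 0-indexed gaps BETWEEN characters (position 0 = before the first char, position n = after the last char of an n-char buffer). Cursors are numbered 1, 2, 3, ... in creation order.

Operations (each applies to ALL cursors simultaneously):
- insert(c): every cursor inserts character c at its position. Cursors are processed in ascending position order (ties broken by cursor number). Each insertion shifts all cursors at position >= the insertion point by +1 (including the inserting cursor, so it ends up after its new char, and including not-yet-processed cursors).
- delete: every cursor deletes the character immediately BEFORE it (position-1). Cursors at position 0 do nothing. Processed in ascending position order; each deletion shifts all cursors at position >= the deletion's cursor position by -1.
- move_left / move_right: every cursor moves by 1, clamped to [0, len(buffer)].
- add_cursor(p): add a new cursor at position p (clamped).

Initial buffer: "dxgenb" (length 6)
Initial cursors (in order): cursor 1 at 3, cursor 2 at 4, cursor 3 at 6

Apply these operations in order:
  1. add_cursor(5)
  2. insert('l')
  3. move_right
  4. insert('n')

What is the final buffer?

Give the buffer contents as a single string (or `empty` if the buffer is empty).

Answer: dxglenlnnlbnln

Derivation:
After op 1 (add_cursor(5)): buffer="dxgenb" (len 6), cursors c1@3 c2@4 c4@5 c3@6, authorship ......
After op 2 (insert('l')): buffer="dxglelnlbl" (len 10), cursors c1@4 c2@6 c4@8 c3@10, authorship ...1.2.4.3
After op 3 (move_right): buffer="dxglelnlbl" (len 10), cursors c1@5 c2@7 c4@9 c3@10, authorship ...1.2.4.3
After op 4 (insert('n')): buffer="dxglenlnnlbnln" (len 14), cursors c1@6 c2@9 c4@12 c3@14, authorship ...1.12.24.433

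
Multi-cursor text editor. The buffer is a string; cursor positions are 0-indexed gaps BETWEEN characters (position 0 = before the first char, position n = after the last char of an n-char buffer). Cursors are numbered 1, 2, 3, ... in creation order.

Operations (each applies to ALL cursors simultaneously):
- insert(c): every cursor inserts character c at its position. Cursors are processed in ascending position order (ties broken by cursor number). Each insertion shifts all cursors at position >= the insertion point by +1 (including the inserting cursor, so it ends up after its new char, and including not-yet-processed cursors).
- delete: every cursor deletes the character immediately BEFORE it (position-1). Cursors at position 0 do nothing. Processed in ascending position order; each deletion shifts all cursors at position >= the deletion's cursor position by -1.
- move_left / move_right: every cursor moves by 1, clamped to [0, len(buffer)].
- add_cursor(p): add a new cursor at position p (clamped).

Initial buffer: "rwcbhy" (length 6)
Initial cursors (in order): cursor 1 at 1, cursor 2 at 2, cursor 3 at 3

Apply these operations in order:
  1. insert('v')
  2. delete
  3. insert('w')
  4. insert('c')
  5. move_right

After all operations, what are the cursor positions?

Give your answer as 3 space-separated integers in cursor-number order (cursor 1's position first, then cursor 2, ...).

Answer: 4 7 10

Derivation:
After op 1 (insert('v')): buffer="rvwvcvbhy" (len 9), cursors c1@2 c2@4 c3@6, authorship .1.2.3...
After op 2 (delete): buffer="rwcbhy" (len 6), cursors c1@1 c2@2 c3@3, authorship ......
After op 3 (insert('w')): buffer="rwwwcwbhy" (len 9), cursors c1@2 c2@4 c3@6, authorship .1.2.3...
After op 4 (insert('c')): buffer="rwcwwccwcbhy" (len 12), cursors c1@3 c2@6 c3@9, authorship .11.22.33...
After op 5 (move_right): buffer="rwcwwccwcbhy" (len 12), cursors c1@4 c2@7 c3@10, authorship .11.22.33...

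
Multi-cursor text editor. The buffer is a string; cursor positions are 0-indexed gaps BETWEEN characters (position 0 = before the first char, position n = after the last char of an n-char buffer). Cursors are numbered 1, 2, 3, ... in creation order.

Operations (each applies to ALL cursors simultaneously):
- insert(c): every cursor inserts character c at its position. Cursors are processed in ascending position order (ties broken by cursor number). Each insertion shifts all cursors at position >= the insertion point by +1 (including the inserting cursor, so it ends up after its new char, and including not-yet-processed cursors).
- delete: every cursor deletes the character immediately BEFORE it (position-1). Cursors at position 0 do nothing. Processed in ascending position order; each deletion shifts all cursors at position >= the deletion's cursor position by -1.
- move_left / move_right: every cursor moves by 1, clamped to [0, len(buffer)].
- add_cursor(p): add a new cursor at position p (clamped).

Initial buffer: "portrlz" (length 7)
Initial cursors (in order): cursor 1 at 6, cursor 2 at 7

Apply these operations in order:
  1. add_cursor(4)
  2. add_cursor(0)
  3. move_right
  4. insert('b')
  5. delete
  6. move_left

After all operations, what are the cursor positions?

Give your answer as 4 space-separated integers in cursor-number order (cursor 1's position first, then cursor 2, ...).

After op 1 (add_cursor(4)): buffer="portrlz" (len 7), cursors c3@4 c1@6 c2@7, authorship .......
After op 2 (add_cursor(0)): buffer="portrlz" (len 7), cursors c4@0 c3@4 c1@6 c2@7, authorship .......
After op 3 (move_right): buffer="portrlz" (len 7), cursors c4@1 c3@5 c1@7 c2@7, authorship .......
After op 4 (insert('b')): buffer="pbortrblzbb" (len 11), cursors c4@2 c3@7 c1@11 c2@11, authorship .4....3..12
After op 5 (delete): buffer="portrlz" (len 7), cursors c4@1 c3@5 c1@7 c2@7, authorship .......
After op 6 (move_left): buffer="portrlz" (len 7), cursors c4@0 c3@4 c1@6 c2@6, authorship .......

Answer: 6 6 4 0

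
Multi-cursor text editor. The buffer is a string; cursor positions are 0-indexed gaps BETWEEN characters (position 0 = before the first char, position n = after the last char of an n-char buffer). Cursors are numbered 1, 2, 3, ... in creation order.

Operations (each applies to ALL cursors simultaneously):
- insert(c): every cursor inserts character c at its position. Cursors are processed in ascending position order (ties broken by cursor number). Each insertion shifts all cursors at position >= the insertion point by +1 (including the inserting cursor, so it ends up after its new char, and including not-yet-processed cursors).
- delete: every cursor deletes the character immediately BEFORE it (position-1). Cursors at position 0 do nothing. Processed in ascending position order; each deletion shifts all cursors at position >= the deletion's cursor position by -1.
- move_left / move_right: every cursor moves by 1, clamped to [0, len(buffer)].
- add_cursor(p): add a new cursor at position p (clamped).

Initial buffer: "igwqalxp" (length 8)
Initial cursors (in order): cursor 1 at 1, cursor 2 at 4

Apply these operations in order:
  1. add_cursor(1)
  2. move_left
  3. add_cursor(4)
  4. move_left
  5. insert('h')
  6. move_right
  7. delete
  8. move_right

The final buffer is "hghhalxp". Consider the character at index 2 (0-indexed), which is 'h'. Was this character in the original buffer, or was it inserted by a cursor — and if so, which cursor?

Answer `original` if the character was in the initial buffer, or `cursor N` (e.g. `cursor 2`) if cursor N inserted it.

Answer: cursor 2

Derivation:
After op 1 (add_cursor(1)): buffer="igwqalxp" (len 8), cursors c1@1 c3@1 c2@4, authorship ........
After op 2 (move_left): buffer="igwqalxp" (len 8), cursors c1@0 c3@0 c2@3, authorship ........
After op 3 (add_cursor(4)): buffer="igwqalxp" (len 8), cursors c1@0 c3@0 c2@3 c4@4, authorship ........
After op 4 (move_left): buffer="igwqalxp" (len 8), cursors c1@0 c3@0 c2@2 c4@3, authorship ........
After op 5 (insert('h')): buffer="hhighwhqalxp" (len 12), cursors c1@2 c3@2 c2@5 c4@7, authorship 13..2.4.....
After op 6 (move_right): buffer="hhighwhqalxp" (len 12), cursors c1@3 c3@3 c2@6 c4@8, authorship 13..2.4.....
After op 7 (delete): buffer="hghhalxp" (len 8), cursors c1@1 c3@1 c2@3 c4@4, authorship 1.24....
After op 8 (move_right): buffer="hghhalxp" (len 8), cursors c1@2 c3@2 c2@4 c4@5, authorship 1.24....
Authorship (.=original, N=cursor N): 1 . 2 4 . . . .
Index 2: author = 2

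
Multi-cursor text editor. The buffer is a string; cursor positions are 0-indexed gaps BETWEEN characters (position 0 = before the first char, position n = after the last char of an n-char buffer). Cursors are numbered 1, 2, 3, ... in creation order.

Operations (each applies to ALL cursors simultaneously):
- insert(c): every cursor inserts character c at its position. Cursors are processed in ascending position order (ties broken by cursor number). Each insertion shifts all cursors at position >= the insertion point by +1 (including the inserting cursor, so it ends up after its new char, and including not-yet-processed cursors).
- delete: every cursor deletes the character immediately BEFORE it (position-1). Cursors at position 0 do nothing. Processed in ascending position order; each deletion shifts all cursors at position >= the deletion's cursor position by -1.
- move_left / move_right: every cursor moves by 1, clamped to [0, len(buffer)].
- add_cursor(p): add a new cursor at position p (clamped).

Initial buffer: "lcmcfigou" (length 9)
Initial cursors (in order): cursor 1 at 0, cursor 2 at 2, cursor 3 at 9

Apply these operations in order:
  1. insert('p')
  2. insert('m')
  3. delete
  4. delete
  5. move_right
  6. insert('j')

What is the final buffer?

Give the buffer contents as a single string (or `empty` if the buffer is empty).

After op 1 (insert('p')): buffer="plcpmcfigoup" (len 12), cursors c1@1 c2@4 c3@12, authorship 1..2.......3
After op 2 (insert('m')): buffer="pmlcpmmcfigoupm" (len 15), cursors c1@2 c2@6 c3@15, authorship 11..22.......33
After op 3 (delete): buffer="plcpmcfigoup" (len 12), cursors c1@1 c2@4 c3@12, authorship 1..2.......3
After op 4 (delete): buffer="lcmcfigou" (len 9), cursors c1@0 c2@2 c3@9, authorship .........
After op 5 (move_right): buffer="lcmcfigou" (len 9), cursors c1@1 c2@3 c3@9, authorship .........
After op 6 (insert('j')): buffer="ljcmjcfigouj" (len 12), cursors c1@2 c2@5 c3@12, authorship .1..2......3

Answer: ljcmjcfigouj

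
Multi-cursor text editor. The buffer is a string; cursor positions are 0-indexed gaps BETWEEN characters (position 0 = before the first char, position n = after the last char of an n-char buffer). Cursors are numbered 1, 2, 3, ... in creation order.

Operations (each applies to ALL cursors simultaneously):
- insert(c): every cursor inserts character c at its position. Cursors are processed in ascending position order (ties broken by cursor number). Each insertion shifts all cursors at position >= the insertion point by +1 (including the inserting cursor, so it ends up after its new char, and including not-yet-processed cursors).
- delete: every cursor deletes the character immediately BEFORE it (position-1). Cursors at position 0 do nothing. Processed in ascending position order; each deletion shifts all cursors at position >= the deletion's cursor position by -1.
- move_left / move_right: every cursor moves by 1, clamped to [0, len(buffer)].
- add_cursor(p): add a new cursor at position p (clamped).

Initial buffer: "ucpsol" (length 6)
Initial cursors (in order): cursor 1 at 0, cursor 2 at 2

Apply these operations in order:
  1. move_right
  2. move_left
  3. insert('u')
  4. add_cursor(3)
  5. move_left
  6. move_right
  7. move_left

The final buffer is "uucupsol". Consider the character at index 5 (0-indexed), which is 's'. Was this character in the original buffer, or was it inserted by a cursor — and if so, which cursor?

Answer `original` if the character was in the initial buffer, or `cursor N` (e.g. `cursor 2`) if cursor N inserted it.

After op 1 (move_right): buffer="ucpsol" (len 6), cursors c1@1 c2@3, authorship ......
After op 2 (move_left): buffer="ucpsol" (len 6), cursors c1@0 c2@2, authorship ......
After op 3 (insert('u')): buffer="uucupsol" (len 8), cursors c1@1 c2@4, authorship 1..2....
After op 4 (add_cursor(3)): buffer="uucupsol" (len 8), cursors c1@1 c3@3 c2@4, authorship 1..2....
After op 5 (move_left): buffer="uucupsol" (len 8), cursors c1@0 c3@2 c2@3, authorship 1..2....
After op 6 (move_right): buffer="uucupsol" (len 8), cursors c1@1 c3@3 c2@4, authorship 1..2....
After op 7 (move_left): buffer="uucupsol" (len 8), cursors c1@0 c3@2 c2@3, authorship 1..2....
Authorship (.=original, N=cursor N): 1 . . 2 . . . .
Index 5: author = original

Answer: original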